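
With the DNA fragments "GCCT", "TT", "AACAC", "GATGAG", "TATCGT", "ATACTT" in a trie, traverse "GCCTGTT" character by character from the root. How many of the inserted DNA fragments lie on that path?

1

Walk "GCCTGTT" from the root; an end-of-word marker is hit whenever a stored word is a prefix of "GCCTGTT".
Prefixes of the query that are stored words: "GCCT"
Count: 1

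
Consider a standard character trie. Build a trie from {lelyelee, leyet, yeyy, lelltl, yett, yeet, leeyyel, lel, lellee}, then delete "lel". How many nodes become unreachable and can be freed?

0

A node on "lel"'s path can go only if nothing else ends at it or branches off below it.
Every node on "lel" is still needed (e.g. by "lelyelee"), so nothing is freed.
Nodes removed: 0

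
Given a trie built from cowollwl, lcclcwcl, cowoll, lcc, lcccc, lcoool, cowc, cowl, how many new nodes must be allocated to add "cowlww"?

2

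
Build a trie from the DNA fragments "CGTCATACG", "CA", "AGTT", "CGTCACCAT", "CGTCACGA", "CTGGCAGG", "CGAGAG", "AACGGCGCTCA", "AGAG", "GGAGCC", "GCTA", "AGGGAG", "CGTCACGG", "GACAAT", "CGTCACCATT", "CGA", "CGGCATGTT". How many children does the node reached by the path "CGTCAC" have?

2

Follow the path "CGTCAC" to its node, then look at its outgoing edges.
Characters that immediately follow "CGTCAC" among the stored strings: {C, G}.
That node has 2 child edges.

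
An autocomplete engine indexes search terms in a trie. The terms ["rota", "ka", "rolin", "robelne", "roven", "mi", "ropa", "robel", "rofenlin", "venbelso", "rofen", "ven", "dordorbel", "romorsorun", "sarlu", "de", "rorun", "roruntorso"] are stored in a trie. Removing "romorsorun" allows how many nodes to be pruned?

8

A node on "romorsorun"'s path can go only if nothing else ends at it or branches off below it.
The suffix "morsorun" (8 nodes) is used only by "romorsorun"; the node for "ro" still has the child "t", so pruning stops there.
Nodes removed: 8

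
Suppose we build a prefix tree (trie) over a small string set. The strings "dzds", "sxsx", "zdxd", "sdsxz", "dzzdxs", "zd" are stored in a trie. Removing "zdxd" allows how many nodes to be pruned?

After clearing the end-marker at "zdxd", prune upward until reaching a node still needed by another word.
The suffix "xd" (2 nodes) is used only by "zdxd"; "zd" is itself a stored word, so pruning stops there.
Nodes removed: 2

2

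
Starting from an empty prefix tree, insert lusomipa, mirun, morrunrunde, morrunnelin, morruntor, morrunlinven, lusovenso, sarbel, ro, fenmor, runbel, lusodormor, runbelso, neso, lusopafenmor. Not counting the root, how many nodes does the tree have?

81

Trace insertions, counting only characters that open a new branch:
  "lusomipa" → 8 new (l, u, s, o, m, i, p, a)
  "mirun" → 5 new (m, i, r, u, n)
  "morrunrunde" → prefix "m" already present; 10 new (o, r, r, u, n, r, u, n, d, e)
  "morrunnelin" → prefix "morrun" already present; 5 new (n, e, l, i, n)
  "morruntor" → prefix "morrun" already present; 3 new (t, o, r)
  "morrunlinven" → prefix "morrun" already present; 6 new (l, i, n, v, e, n)
  "lusovenso" → prefix "luso" already present; 5 new (v, e, n, s, o)
  "sarbel" → 6 new (s, a, r, b, e, l)
  "ro" → 2 new (r, o)
  "fenmor" → 6 new (f, e, n, m, o, r)
  "runbel" → prefix "r" already present; 5 new (u, n, b, e, l)
  "lusodormor" → prefix "luso" already present; 6 new (d, o, r, m, o, r)
  "runbelso" → prefix "runbel" already present; 2 new (s, o)
  "neso" → 4 new (n, e, s, o)
  "lusopafenmor" → prefix "luso" already present; 8 new (p, a, f, e, n, m, o, r)
Total nodes = 8 + 5 + 10 + 5 + 3 + 6 + 5 + 6 + 2 + 6 + 5 + 6 + 2 + 4 + 8 = 81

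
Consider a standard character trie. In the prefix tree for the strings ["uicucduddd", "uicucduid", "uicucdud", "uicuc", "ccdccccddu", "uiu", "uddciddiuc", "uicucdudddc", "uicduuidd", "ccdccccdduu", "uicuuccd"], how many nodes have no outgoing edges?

A leaf is a node with no children — equivalently, the end of a word that is not a proper prefix of any other stored word.
Those words: "ccdccccdduu", "uddciddiuc", "uicduuidd", "uicucdudddc", "uicucduid", "uicuuccd", "uiu"
Leaf count: 7

7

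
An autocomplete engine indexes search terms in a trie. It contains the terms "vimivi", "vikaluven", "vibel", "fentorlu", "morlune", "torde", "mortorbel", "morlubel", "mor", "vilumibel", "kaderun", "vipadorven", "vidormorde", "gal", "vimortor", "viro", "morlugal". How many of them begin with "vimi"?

Traverse to the node for "vimi", then collect every word in that subtree.
Matches: "vimivi"
Count: 1

1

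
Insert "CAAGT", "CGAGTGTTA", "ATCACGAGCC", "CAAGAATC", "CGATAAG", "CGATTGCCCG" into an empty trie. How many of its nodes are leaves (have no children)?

6

A leaf is a node with no children — equivalently, the end of a word that is not a proper prefix of any other stored word.
Those words: "ATCACGAGCC", "CAAGAATC", "CAAGT", "CGAGTGTTA", "CGATAAG", "CGATTGCCCG"
Leaf count: 6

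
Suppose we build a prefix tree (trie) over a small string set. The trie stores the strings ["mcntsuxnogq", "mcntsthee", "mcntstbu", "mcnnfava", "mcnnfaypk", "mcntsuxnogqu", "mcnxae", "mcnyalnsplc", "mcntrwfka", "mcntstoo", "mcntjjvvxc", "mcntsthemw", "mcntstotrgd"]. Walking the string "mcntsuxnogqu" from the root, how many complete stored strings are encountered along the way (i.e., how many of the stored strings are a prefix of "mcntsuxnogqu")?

2

Traverse "mcntsuxnogqu" character by character; count nodes along the way that are marked as word ends.
Prefixes of the query that are stored words: "mcntsuxnogq", "mcntsuxnogqu"
Count: 2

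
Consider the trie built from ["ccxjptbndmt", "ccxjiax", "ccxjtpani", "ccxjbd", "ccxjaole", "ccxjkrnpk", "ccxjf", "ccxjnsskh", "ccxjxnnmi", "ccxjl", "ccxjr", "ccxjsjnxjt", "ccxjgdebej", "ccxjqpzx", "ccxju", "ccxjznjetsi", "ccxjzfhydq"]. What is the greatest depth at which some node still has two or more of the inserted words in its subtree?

Look for the deepest trie node that still has at least two words in its subtree.
e.g. "ccxjzfhydq" and "ccxjznjetsi" share the prefix "ccxjz" of length 5; no pair shares a longer one.
Longest shared-prefix length: 5

5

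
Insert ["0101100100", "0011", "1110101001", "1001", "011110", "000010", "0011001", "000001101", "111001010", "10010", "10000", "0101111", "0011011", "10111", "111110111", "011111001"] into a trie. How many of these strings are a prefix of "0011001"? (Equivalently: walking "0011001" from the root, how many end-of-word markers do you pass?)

2

Traverse "0011001" character by character; count nodes along the way that are marked as word ends.
Prefixes of the query that are stored words: "0011", "0011001"
Count: 2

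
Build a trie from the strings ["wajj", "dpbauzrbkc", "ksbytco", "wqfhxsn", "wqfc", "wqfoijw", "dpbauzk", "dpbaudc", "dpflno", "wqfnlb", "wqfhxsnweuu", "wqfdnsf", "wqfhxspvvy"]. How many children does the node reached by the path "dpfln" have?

Walk "dpfln" from the root, arriving at one node.
Distinct next characters after "dpfln": o.
That node has 1 child edge.

1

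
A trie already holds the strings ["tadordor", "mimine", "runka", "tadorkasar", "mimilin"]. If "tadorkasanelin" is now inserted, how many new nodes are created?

5

The longest prefix of "tadorkasanelin" already in the trie is "tadorkasa" (length 9).
So 14 − 9 = 5 new nodes.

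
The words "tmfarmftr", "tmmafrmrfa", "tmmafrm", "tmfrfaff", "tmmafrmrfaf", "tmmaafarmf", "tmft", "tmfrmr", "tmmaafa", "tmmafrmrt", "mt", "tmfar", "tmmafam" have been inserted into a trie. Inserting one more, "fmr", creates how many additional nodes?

3

Nothing in the trie begins with "f"; the whole of "fmr" is new.
3 − 0 = 3 new nodes.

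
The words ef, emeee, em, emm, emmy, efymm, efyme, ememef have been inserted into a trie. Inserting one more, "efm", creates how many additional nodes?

1

"ef" is already a path in the trie; the remaining "m" must be added.
New nodes needed: |"efm"| − 2 = 3 − 2 = 1.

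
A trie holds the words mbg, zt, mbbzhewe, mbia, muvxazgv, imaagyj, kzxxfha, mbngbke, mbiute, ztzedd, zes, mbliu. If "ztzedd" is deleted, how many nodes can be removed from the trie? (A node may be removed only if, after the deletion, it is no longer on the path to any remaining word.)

Walk "ztzedd" from the leaf back toward the root, removing each node that no remaining word uses.
The suffix "zedd" (4 nodes) is used only by "ztzedd"; "zt" is itself a stored word, so pruning stops there.
Nodes removed: 4

4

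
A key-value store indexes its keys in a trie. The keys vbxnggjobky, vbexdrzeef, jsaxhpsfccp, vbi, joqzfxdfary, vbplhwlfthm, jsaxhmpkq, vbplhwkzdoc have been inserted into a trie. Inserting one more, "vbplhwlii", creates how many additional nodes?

The longest prefix of "vbplhwlii" already in the trie is "vbplhwl" (length 7).
New nodes needed: |"vbplhwlii"| − 7 = 9 − 7 = 2.

2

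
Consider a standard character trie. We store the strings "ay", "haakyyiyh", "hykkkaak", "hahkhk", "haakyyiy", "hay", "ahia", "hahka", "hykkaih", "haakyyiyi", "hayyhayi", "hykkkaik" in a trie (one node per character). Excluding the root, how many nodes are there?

Trie structure (* marks end of a word):
(root)
├─ a
│  ├─ h
│  │  └─ i
│  │     └─ a *
│  └─ y *
└─ h
   ├─ a
   │  ├─ a
   │  │  └─ k
   │  │     └─ y
   │  │        └─ y
   │  │           └─ i
   │  │              └─ y *
   │  │                 ├─ h *
   │  │                 └─ i *
   │  ├─ h
   │  │  └─ k
   │  │     ├─ a *
   │  │     └─ h
   │  │        └─ k *
   │  └─ y *
   │     └─ y
   │        └─ h
   │           └─ a
   │              └─ y
   │                 └─ i *
   └─ y
      └─ k
         └─ k
            ├─ a
            │  └─ i
            │     └─ h *
            └─ k
               └─ a
                  ├─ a
                  │  └─ k *
                  └─ i
                     └─ k *
Counting every labelled node above: 38.

38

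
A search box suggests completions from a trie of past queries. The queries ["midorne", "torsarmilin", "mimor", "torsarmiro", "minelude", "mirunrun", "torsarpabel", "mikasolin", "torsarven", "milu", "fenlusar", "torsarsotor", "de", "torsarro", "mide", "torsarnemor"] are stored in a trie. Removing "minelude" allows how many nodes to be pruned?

6

Walk "minelude" from the leaf back toward the root, removing each node that no remaining word uses.
The suffix "nelude" (6 nodes) is used only by "minelude"; the node for "mi" still has the child "d", so pruning stops there.
Nodes removed: 6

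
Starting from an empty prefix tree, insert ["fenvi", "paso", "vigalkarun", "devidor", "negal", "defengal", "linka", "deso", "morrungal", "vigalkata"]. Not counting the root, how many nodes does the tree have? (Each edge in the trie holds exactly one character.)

55

Count nodes per top-level branch (shared prefixes stored once):
  'd'-branch (defengal, deso, devidor): 15 nodes
  'f'-branch (fenvi): 5 nodes
  'l'-branch (linka): 5 nodes
  'm'-branch (morrungal): 9 nodes
  'n'-branch (negal): 5 nodes
  'p'-branch (paso): 4 nodes
  'v'-branch (vigalkarun, vigalkata): 12 nodes
Sum: 55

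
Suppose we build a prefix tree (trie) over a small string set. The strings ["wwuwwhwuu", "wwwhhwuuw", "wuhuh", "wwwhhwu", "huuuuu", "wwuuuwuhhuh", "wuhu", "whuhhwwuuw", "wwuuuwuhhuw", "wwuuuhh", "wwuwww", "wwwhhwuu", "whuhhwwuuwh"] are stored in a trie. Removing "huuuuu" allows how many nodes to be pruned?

6

After clearing the end-marker at "huuuuu", prune upward until reaching a node still needed by another word.
No other word shares any prefix with "huuuuu", so all 6 of its nodes go.
Nodes removed: 6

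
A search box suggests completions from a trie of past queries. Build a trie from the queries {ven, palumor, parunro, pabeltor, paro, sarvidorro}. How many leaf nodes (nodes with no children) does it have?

Leaves are exactly the stored words that no other stored word extends.
Those words: "pabeltor", "palumor", "paro", "parunro", "sarvidorro", "ven"
Leaf count: 6

6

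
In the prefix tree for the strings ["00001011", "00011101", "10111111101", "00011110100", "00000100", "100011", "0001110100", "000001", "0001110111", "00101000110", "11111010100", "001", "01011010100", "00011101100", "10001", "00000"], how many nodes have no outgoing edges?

A leaf is a node with no children — equivalently, the end of a word that is not a proper prefix of any other stored word.
Those words: "00000100", "00001011", "0001110100", "00011101100", "0001110111", "00011110100", "00101000110", "01011010100", "100011", "10111111101", "11111010100"
Leaf count: 11

11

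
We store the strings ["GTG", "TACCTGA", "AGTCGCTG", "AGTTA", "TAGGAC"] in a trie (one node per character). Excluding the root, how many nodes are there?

Count nodes per top-level branch (shared prefixes stored once):
  'A'-branch (AGTCGCTG, AGTTA): 10 nodes
  'G'-branch (GTG): 3 nodes
  'T'-branch (TACCTGA, TAGGAC): 11 nodes
Sum: 24

24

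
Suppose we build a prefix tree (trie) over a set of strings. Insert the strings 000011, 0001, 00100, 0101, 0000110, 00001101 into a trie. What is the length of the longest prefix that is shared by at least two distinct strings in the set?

7

The deepest shared node is where two words last agree before diverging.
"0000110" and "00001101" agree on "0000110" (7 characters) before diverging; nothing deeper is shared.
Longest shared-prefix length: 7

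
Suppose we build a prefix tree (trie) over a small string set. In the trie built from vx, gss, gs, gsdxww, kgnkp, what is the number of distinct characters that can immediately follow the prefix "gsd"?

1

Follow the path "gsd" to its node, then look at its outgoing edges.
Characters that immediately follow "gsd" among the stored strings: {x}.
That node has 1 child edge.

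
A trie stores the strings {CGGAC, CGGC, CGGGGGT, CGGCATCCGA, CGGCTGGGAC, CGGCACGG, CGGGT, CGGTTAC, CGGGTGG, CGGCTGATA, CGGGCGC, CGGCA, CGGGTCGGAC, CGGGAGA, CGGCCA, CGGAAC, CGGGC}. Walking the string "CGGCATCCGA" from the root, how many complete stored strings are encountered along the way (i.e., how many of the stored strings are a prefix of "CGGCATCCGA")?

Traverse "CGGCATCCGA" character by character; count nodes along the way that are marked as word ends.
Prefixes of the query that are stored words: "CGGC", "CGGCA", "CGGCATCCGA"
Count: 3

3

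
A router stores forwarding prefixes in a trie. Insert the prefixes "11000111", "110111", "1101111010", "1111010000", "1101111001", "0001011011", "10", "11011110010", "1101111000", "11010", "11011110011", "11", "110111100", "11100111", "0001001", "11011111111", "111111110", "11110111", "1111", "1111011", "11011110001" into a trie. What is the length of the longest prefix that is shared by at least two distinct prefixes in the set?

Look for the deepest trie node that still has at least two words in its subtree.
"1101111000" and "11011110001" agree on "1101111000" (10 characters) before diverging; nothing deeper is shared.
Longest shared-prefix length: 10

10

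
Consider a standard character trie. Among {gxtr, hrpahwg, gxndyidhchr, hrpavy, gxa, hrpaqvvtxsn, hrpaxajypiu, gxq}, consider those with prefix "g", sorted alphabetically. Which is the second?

DFS of the "g" subtree visits, in order: "gxa", "gxndyidhchr", "gxq", "gxtr"
Position 2: gxndyidhchr

gxndyidhchr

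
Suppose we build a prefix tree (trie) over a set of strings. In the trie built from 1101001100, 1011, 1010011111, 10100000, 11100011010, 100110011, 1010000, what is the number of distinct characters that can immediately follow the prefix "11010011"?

1

Follow the path "11010011" to its node, then look at its outgoing edges.
Characters that immediately follow "11010011" among the stored strings: {0}.
That node has 1 child edge.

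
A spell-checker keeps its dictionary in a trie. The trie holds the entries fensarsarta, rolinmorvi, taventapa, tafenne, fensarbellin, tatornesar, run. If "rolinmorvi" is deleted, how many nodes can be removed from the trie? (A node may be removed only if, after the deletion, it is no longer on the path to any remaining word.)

9

Walk "rolinmorvi" from the leaf back toward the root, removing each node that no remaining word uses.
The suffix "olinmorvi" (9 nodes) is used only by "rolinmorvi"; the node for "r" still has the child "u", so pruning stops there.
Nodes removed: 9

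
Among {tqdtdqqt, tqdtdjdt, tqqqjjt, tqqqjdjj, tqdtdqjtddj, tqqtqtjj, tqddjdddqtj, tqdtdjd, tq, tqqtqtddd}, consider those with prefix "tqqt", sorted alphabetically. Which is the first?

Filter for "tqqt…" and sort: "tqqtqtddd", "tqqtqtjj"
Position 1: tqqtqtddd

tqqtqtddd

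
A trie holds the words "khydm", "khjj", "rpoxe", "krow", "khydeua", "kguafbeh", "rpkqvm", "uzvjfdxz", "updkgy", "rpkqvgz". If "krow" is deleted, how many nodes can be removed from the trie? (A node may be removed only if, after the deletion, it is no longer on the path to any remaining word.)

After clearing the end-marker at "krow", prune upward until reaching a node still needed by another word.
The suffix "row" (3 nodes) is used only by "krow"; the node for "k" still has the child "h", so pruning stops there.
Nodes removed: 3

3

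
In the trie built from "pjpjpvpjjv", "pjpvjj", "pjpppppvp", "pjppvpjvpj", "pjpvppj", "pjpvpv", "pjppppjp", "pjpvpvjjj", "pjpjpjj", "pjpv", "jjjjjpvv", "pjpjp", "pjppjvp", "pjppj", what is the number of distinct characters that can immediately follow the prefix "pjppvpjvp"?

1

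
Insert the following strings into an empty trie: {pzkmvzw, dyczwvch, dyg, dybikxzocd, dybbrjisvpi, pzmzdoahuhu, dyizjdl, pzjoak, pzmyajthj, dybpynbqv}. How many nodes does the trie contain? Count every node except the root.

For each word, the new-node count is its length minus the longest prefix already in the trie:
  "pzkmvzw" → 7 new (p, z, k, m, v, z, w)
  "dyczwvch" → 8 new (d, y, c, z, w, v, c, h)
  "dyg" → prefix "dy" already present; 1 new (g)
  "dybikxzocd" → prefix "dy" already present; 8 new (b, i, k, x, z, o, c, d)
  "dybbrjisvpi" → prefix "dyb" already present; 8 new (b, r, j, i, s, v, p, i)
  "pzmzdoahuhu" → prefix "pz" already present; 9 new (m, z, d, o, a, h, u, h, u)
  "dyizjdl" → prefix "dy" already present; 5 new (i, z, j, d, l)
  "pzjoak" → prefix "pz" already present; 4 new (j, o, a, k)
  "pzmyajthj" → prefix "pzm" already present; 6 new (y, a, j, t, h, j)
  "dybpynbqv" → prefix "dyb" already present; 6 new (p, y, n, b, q, v)
Total nodes = 7 + 8 + 1 + 8 + 8 + 9 + 5 + 4 + 6 + 6 = 62

62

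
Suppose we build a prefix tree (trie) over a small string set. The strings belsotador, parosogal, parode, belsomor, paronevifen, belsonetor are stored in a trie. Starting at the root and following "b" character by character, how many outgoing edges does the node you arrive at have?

1

The children of the "b" node are the distinct next characters among strings starting with "b".
Distinct next characters after "b": e.
That node has 1 child edge.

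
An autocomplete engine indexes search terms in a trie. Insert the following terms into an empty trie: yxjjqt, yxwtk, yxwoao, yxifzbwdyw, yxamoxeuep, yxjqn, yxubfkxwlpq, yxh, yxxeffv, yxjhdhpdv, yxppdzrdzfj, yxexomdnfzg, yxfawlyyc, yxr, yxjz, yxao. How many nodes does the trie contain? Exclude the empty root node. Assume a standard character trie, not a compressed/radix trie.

79

For each word, the new-node count is its length minus the longest prefix already in the trie:
  "yxjjqt" → 6 new (y, x, j, j, q, t)
  "yxwtk" → prefix "yx" already present; 3 new (w, t, k)
  "yxwoao" → prefix "yxw" already present; 3 new (o, a, o)
  "yxifzbwdyw" → prefix "yx" already present; 8 new (i, f, z, b, w, d, y, w)
  "yxamoxeuep" → prefix "yx" already present; 8 new (a, m, o, x, e, u, e, p)
  "yxjqn" → prefix "yxj" already present; 2 new (q, n)
  "yxubfkxwlpq" → prefix "yx" already present; 9 new (u, b, f, k, x, w, l, p, q)
  "yxh" → prefix "yx" already present; 1 new (h)
  "yxxeffv" → prefix "yx" already present; 5 new (x, e, f, f, v)
  "yxjhdhpdv" → prefix "yxj" already present; 6 new (h, d, h, p, d, v)
  "yxppdzrdzfj" → prefix "yx" already present; 9 new (p, p, d, z, r, d, z, f, j)
  "yxexomdnfzg" → prefix "yx" already present; 9 new (e, x, o, m, d, n, f, z, g)
  "yxfawlyyc" → prefix "yx" already present; 7 new (f, a, w, l, y, y, c)
  "yxr" → prefix "yx" already present; 1 new (r)
  "yxjz" → prefix "yxj" already present; 1 new (z)
  "yxao" → prefix "yxa" already present; 1 new (o)
Total nodes = 6 + 3 + 3 + 8 + 8 + 2 + 9 + 1 + 5 + 6 + 9 + 9 + 7 + 1 + 1 + 1 = 79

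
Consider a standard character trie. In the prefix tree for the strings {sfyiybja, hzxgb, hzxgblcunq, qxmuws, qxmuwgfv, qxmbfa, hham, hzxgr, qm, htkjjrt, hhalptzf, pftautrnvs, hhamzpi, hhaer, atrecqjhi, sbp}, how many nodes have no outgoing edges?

14

A leaf is a node with no children — equivalently, the end of a word that is not a proper prefix of any other stored word.
Those words: "atrecqjhi", "hhaer", "hhalptzf", "hhamzpi", "htkjjrt", "hzxgblcunq", "hzxgr", "pftautrnvs", "qm", "qxmbfa", "qxmuwgfv", "qxmuws", "sbp", "sfyiybja"
Leaf count: 14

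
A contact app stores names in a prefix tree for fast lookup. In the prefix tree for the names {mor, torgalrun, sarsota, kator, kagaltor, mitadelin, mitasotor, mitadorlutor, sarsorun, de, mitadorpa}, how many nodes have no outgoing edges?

Leaves are exactly the stored words that no other stored word extends.
Those words: "de", "kagaltor", "kator", "mitadelin", "mitadorlutor", "mitadorpa", "mitasotor", "mor", "sarsorun", "sarsota", "torgalrun"
Leaf count: 11

11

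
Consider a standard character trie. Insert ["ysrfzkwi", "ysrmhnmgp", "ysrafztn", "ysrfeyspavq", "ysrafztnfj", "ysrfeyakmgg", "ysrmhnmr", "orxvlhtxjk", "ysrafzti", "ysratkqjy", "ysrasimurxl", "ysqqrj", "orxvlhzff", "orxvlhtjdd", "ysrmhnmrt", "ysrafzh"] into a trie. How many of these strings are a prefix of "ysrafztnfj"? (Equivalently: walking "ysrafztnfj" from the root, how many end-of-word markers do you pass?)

Traverse "ysrafztnfj" character by character; count nodes along the way that are marked as word ends.
Prefixes of the query that are stored words: "ysrafztn", "ysrafztnfj"
Count: 2

2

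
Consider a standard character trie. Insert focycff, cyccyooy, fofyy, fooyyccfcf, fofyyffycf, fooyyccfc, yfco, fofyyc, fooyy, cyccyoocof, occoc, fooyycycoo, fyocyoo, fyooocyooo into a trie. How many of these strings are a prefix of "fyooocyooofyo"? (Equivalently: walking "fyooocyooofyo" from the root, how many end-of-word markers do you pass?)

1

Traverse "fyooocyooofyo" character by character; count nodes along the way that are marked as word ends.
Prefixes of the query that are stored words: "fyooocyooo"
Count: 1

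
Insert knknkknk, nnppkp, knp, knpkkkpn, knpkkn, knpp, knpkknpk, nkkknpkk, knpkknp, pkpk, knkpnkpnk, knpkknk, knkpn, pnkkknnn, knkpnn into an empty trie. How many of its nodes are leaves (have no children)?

11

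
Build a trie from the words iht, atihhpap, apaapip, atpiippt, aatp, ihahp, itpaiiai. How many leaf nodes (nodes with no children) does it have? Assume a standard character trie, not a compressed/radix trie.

A leaf is a node with no children — equivalently, the end of a word that is not a proper prefix of any other stored word.
Those words: "aatp", "apaapip", "atihhpap", "atpiippt", "ihahp", "iht", "itpaiiai"
Leaf count: 7

7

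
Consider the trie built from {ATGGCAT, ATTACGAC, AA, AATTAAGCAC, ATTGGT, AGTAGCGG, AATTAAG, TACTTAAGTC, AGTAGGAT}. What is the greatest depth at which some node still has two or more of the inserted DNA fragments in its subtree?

7

Equivalently: take the maximum, over all pairs, of their longest common prefix length.
"AATTAAG" and "AATTAAGCAC" agree on "AATTAAG" (7 characters) before diverging; nothing deeper is shared.
Longest shared-prefix length: 7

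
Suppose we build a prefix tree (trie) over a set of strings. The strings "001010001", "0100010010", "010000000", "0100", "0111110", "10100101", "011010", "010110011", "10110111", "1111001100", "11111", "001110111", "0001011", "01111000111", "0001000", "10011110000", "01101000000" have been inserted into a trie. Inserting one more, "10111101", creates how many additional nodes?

4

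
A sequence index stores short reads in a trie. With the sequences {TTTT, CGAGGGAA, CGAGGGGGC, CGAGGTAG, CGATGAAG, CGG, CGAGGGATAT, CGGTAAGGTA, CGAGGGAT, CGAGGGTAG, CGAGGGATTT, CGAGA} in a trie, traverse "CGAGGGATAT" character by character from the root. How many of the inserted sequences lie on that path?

Check each prefix of "CGAGGGATAT" against the stored set — each match is an end-marker on the path.
Prefixes of the query that are stored words: "CGAGGGAT", "CGAGGGATAT"
Count: 2

2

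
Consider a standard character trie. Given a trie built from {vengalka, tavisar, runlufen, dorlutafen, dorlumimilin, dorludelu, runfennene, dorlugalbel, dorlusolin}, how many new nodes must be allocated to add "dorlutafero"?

"dorlutafe" is already a path in the trie; the remaining "ro" must be added.
So 11 − 9 = 2 new nodes.

2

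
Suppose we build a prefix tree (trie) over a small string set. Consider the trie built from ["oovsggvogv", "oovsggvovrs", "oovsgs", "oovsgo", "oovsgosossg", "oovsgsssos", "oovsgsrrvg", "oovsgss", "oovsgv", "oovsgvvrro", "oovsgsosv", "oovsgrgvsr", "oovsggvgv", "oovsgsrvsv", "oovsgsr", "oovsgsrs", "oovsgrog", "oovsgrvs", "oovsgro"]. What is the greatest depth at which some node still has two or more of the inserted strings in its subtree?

Equivalently: take the maximum, over all pairs, of their longest common prefix length.
e.g. "oovsggvogv" and "oovsggvovrs" share the prefix "oovsggvo" of length 8; no pair shares a longer one.
Longest shared-prefix length: 8

8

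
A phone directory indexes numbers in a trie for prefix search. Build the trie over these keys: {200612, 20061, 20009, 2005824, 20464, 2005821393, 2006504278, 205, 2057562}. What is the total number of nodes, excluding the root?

30

Insert word by word; a character creates a node only if that edge doesn't already exist:
  "200612" → 6 new (2, 0, 0, 6, 1, 2)
  "20061" → prefix "20061" already present; 0 new (none)
  "20009" → prefix "200" already present; 2 new (0, 9)
  "2005824" → prefix "200" already present; 4 new (5, 8, 2, 4)
  "20464" → prefix "20" already present; 3 new (4, 6, 4)
  "2005821393" → prefix "200582" already present; 4 new (1, 3, 9, 3)
  "2006504278" → prefix "2006" already present; 6 new (5, 0, 4, 2, 7, 8)
  "205" → prefix "20" already present; 1 new (5)
  "2057562" → prefix "205" already present; 4 new (7, 5, 6, 2)
Total nodes = 6 + 0 + 2 + 4 + 3 + 4 + 6 + 1 + 4 = 30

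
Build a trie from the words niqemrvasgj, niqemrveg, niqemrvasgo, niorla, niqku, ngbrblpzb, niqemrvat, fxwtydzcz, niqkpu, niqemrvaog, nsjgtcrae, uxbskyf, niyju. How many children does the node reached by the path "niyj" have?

Follow the path "niyj" to its node, then look at its outgoing edges.
Distinct next characters after "niyj": u.
That node has 1 child edge.

1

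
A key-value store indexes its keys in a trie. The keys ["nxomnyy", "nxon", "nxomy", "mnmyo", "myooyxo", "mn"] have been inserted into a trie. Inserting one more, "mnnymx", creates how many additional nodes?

Walking "mnnymx" from the root, the first 2 characters ("mn") follow existing edges; "n" is the first miss.
So 6 − 2 = 4 new nodes.

4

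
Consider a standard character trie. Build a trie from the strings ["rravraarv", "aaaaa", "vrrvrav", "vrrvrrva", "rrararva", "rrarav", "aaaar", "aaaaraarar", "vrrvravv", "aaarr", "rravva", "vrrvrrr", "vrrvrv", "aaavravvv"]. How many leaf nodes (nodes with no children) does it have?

12

A leaf is a node with no children — equivalently, the end of a word that is not a proper prefix of any other stored word.
Those words: "aaaaa", "aaaaraarar", "aaarr", "aaavravvv", "rrararva", "rrarav", "rravraarv", "rravva", "vrrvravv", "vrrvrrr", "vrrvrrva", "vrrvrv"
Leaf count: 12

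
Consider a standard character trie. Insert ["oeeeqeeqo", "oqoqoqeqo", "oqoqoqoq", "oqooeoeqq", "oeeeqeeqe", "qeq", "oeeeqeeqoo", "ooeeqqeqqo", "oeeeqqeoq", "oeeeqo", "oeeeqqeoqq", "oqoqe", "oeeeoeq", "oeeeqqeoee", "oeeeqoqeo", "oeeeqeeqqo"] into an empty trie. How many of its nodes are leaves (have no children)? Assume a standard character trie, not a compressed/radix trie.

Leaves are exactly the stored words that no other stored word extends.
Those words: "oeeeoeq", "oeeeqeeqe", "oeeeqeeqoo", "oeeeqeeqqo", "oeeeqoqeo", "oeeeqqeoee", "oeeeqqeoqq", "ooeeqqeqqo", "oqooeoeqq", "oqoqe", "oqoqoqeqo", "oqoqoqoq", "qeq"
Leaf count: 13

13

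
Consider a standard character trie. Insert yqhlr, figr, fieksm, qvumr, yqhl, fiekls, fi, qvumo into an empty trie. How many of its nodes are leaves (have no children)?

6

Leaves are exactly the stored words that no other stored word extends.
Those words: "fiekls", "fieksm", "figr", "qvumo", "qvumr", "yqhlr"
Leaf count: 6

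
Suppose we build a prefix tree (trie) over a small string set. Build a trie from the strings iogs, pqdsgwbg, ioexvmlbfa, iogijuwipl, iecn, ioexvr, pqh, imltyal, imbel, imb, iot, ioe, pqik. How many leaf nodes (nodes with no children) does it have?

11

A leaf is a node with no children — equivalently, the end of a word that is not a proper prefix of any other stored word.
Those words: "iecn", "imbel", "imltyal", "ioexvmlbfa", "ioexvr", "iogijuwipl", "iogs", "iot", "pqdsgwbg", "pqh", "pqik"
Leaf count: 11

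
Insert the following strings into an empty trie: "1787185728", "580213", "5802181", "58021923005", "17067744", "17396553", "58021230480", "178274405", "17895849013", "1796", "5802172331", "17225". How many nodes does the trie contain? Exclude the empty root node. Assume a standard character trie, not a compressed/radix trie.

66

Insert word by word; a character creates a node only if that edge doesn't already exist:
  "1787185728" → 10 new (1, 7, 8, 7, 1, 8, 5, 7, 2, 8)
  "580213" → 6 new (5, 8, 0, 2, 1, 3)
  "5802181" → prefix "58021" already present; 2 new (8, 1)
  "58021923005" → prefix "58021" already present; 6 new (9, 2, 3, 0, 0, 5)
  "17067744" → prefix "17" already present; 6 new (0, 6, 7, 7, 4, 4)
  "17396553" → prefix "17" already present; 6 new (3, 9, 6, 5, 5, 3)
  "58021230480" → prefix "58021" already present; 6 new (2, 3, 0, 4, 8, 0)
  "178274405" → prefix "178" already present; 6 new (2, 7, 4, 4, 0, 5)
  "17895849013" → prefix "178" already present; 8 new (9, 5, 8, 4, 9, 0, 1, 3)
  "1796" → prefix "17" already present; 2 new (9, 6)
  "5802172331" → prefix "58021" already present; 5 new (7, 2, 3, 3, 1)
  "17225" → prefix "17" already present; 3 new (2, 2, 5)
Total nodes = 10 + 6 + 2 + 6 + 6 + 6 + 6 + 6 + 8 + 2 + 5 + 3 = 66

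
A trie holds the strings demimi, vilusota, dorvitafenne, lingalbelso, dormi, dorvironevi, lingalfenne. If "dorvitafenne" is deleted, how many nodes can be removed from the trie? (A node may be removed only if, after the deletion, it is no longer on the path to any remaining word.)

7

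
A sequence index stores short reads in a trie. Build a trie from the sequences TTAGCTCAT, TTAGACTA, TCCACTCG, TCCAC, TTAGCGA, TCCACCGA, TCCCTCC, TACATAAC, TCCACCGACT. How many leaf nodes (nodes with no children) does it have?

Leaves are exactly the stored words that no other stored word extends.
Those words: "TACATAAC", "TCCACCGACT", "TCCACTCG", "TCCCTCC", "TTAGACTA", "TTAGCGA", "TTAGCTCAT"
Leaf count: 7

7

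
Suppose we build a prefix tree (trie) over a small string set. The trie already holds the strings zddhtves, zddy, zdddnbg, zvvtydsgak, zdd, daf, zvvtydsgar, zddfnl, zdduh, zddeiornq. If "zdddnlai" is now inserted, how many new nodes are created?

"zdddn" is already a path in the trie; the remaining "lai" must be added.
New nodes needed: |"zdddnlai"| − 5 = 8 − 5 = 3.

3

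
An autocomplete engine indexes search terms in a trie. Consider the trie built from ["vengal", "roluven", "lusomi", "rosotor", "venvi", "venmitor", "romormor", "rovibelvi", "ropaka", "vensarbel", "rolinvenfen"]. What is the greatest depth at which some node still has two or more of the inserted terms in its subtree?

3

Look for the deepest trie node that still has at least two words in its subtree.
e.g. "rolinvenfen" and "roluven" share the prefix "rol" of length 3; no pair shares a longer one.
Longest shared-prefix length: 3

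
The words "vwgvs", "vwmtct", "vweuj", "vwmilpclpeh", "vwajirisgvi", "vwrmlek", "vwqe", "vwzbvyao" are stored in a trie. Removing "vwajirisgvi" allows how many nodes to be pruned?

9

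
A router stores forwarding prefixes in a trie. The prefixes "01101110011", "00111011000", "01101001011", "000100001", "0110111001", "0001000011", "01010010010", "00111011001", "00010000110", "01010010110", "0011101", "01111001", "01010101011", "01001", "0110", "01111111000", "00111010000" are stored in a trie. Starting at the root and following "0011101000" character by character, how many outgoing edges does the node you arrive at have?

1

The children of the "0011101000" node are the distinct next characters among strings starting with "0011101000".
Distinct next characters after "0011101000": 0.
That node has 1 child edge.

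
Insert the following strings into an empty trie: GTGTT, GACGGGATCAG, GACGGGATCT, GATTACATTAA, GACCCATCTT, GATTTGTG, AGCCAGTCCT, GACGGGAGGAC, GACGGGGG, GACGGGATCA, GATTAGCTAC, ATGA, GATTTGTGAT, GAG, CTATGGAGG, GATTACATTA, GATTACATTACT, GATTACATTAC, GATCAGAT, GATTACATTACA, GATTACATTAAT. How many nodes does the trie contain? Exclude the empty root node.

81

For each word, the new-node count is its length minus the longest prefix already in the trie:
  "GTGTT" → 5 new (G, T, G, T, T)
  "GACGGGATCAG" → prefix "G" already present; 10 new (A, C, G, G, G, A, T, C, A, G)
  "GACGGGATCT" → prefix "GACGGGATC" already present; 1 new (T)
  "GATTACATTAA" → prefix "GA" already present; 9 new (T, T, A, C, A, T, T, A, A)
  "GACCCATCTT" → prefix "GAC" already present; 7 new (C, C, A, T, C, T, T)
  "GATTTGTG" → prefix "GATT" already present; 4 new (T, G, T, G)
  "AGCCAGTCCT" → 10 new (A, G, C, C, A, G, T, C, C, T)
  "GACGGGAGGAC" → prefix "GACGGGA" already present; 4 new (G, G, A, C)
  "GACGGGGG" → prefix "GACGGG" already present; 2 new (G, G)
  "GACGGGATCA" → prefix "GACGGGATCA" already present; 0 new (none)
  "GATTAGCTAC" → prefix "GATTA" already present; 5 new (G, C, T, A, C)
  "ATGA" → prefix "A" already present; 3 new (T, G, A)
  "GATTTGTGAT" → prefix "GATTTGTG" already present; 2 new (A, T)
  "GAG" → prefix "GA" already present; 1 new (G)
  "CTATGGAGG" → 9 new (C, T, A, T, G, G, A, G, G)
  "GATTACATTA" → prefix "GATTACATTA" already present; 0 new (none)
  "GATTACATTACT" → prefix "GATTACATTA" already present; 2 new (C, T)
  "GATTACATTAC" → prefix "GATTACATTAC" already present; 0 new (none)
  "GATCAGAT" → prefix "GAT" already present; 5 new (C, A, G, A, T)
  "GATTACATTACA" → prefix "GATTACATTAC" already present; 1 new (A)
  "GATTACATTAAT" → prefix "GATTACATTAA" already present; 1 new (T)
Total nodes = 5 + 10 + 1 + 9 + 7 + 4 + 10 + 4 + 2 + 0 + 5 + 3 + 2 + 1 + 9 + 0 + 2 + 0 + 5 + 1 + 1 = 81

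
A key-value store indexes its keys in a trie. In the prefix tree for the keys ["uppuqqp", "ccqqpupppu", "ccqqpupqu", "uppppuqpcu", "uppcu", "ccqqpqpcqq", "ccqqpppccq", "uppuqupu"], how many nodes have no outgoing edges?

A leaf is a node with no children — equivalently, the end of a word that is not a proper prefix of any other stored word.
Those words: "ccqqpppccq", "ccqqpqpcqq", "ccqqpupppu", "ccqqpupqu", "uppcu", "uppppuqpcu", "uppuqqp", "uppuqupu"
Leaf count: 8

8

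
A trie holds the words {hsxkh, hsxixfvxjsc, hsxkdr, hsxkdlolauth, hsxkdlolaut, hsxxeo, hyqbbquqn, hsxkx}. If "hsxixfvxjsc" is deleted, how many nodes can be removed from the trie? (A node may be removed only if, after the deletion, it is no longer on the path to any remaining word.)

8

After clearing the end-marker at "hsxixfvxjsc", prune upward until reaching a node still needed by another word.
The suffix "ixfvxjsc" (8 nodes) is used only by "hsxixfvxjsc"; the node for "hsx" still has the child "k", so pruning stops there.
Nodes removed: 8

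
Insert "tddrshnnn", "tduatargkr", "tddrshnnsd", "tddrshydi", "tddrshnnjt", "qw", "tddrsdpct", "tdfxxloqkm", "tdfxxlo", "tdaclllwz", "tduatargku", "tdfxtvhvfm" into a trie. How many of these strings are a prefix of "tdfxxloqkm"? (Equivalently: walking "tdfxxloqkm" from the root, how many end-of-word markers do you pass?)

Walk "tdfxxloqkm" from the root; an end-of-word marker is hit whenever a stored word is a prefix of "tdfxxloqkm".
Prefixes of the query that are stored words: "tdfxxlo", "tdfxxloqkm"
Count: 2

2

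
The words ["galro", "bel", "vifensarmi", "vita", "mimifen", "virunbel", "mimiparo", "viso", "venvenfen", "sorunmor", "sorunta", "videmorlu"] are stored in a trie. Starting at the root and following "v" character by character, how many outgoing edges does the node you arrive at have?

2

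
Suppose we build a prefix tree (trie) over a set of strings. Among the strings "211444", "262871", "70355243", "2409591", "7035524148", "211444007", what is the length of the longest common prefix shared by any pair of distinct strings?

7

The deepest shared node is where two words last agree before diverging.
"7035524148" and "70355243" agree on "7035524" (7 characters) before diverging; nothing deeper is shared.
Longest shared-prefix length: 7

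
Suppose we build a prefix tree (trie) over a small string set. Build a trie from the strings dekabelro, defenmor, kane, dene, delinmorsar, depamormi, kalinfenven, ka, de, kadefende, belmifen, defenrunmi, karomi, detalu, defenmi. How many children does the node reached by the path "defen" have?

Walk "defen" from the root, arriving at one node.
Characters that immediately follow "defen" among the stored strings: {m, r}.
That node has 2 child edges.

2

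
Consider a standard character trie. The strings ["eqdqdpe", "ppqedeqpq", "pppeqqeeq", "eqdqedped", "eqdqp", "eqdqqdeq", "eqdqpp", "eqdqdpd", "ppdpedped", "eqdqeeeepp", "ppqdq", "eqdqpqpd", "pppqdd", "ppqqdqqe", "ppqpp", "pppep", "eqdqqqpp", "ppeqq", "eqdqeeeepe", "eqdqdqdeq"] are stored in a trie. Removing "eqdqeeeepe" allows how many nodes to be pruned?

A node on "eqdqeeeepe"'s path can go only if nothing else ends at it or branches off below it.
The suffix "e" (1 node) is used only by "eqdqeeeepe"; the node for "eqdqeeeep" still has the child "p", so pruning stops there.
Nodes removed: 1

1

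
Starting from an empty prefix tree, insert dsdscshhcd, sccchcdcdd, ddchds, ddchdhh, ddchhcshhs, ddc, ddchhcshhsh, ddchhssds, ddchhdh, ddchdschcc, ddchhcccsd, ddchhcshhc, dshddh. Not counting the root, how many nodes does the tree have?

For each word, the new-node count is its length minus the longest prefix already in the trie:
  "dsdscshhcd" → 10 new (d, s, d, s, c, s, h, h, c, d)
  "sccchcdcdd" → 10 new (s, c, c, c, h, c, d, c, d, d)
  "ddchds" → prefix "d" already present; 5 new (d, c, h, d, s)
  "ddchdhh" → prefix "ddchd" already present; 2 new (h, h)
  "ddchhcshhs" → prefix "ddch" already present; 6 new (h, c, s, h, h, s)
  "ddc" → prefix "ddc" already present; 0 new (none)
  "ddchhcshhsh" → prefix "ddchhcshhs" already present; 1 new (h)
  "ddchhssds" → prefix "ddchh" already present; 4 new (s, s, d, s)
  "ddchhdh" → prefix "ddchh" already present; 2 new (d, h)
  "ddchdschcc" → prefix "ddchds" already present; 4 new (c, h, c, c)
  "ddchhcccsd" → prefix "ddchhc" already present; 4 new (c, c, s, d)
  "ddchhcshhc" → prefix "ddchhcshh" already present; 1 new (c)
  "dshddh" → prefix "ds" already present; 4 new (h, d, d, h)
Total nodes = 10 + 10 + 5 + 2 + 6 + 0 + 1 + 4 + 2 + 4 + 4 + 1 + 4 = 53

53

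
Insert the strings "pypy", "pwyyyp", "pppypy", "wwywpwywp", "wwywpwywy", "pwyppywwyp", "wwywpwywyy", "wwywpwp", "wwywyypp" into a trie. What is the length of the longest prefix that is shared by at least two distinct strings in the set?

9

Look for the deepest trie node that still has at least two words in its subtree.
e.g. "wwywpwywy" and "wwywpwywyy" share the prefix "wwywpwywy" of length 9; no pair shares a longer one.
Longest shared-prefix length: 9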